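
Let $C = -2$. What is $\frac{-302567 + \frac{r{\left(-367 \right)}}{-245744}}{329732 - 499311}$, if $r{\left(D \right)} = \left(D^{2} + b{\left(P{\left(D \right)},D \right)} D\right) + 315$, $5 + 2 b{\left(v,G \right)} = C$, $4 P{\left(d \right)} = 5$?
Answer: $\frac{148708322273}{83346043552} \approx 1.7842$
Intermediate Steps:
$P{\left(d \right)} = \frac{5}{4}$ ($P{\left(d \right)} = \frac{1}{4} \cdot 5 = \frac{5}{4}$)
$b{\left(v,G \right)} = - \frac{7}{2}$ ($b{\left(v,G \right)} = - \frac{5}{2} + \frac{1}{2} \left(-2\right) = - \frac{5}{2} - 1 = - \frac{7}{2}$)
$r{\left(D \right)} = 315 + D^{2} - \frac{7 D}{2}$ ($r{\left(D \right)} = \left(D^{2} - \frac{7 D}{2}\right) + 315 = 315 + D^{2} - \frac{7 D}{2}$)
$\frac{-302567 + \frac{r{\left(-367 \right)}}{-245744}}{329732 - 499311} = \frac{-302567 + \frac{315 + \left(-367\right)^{2} - - \frac{2569}{2}}{-245744}}{329732 - 499311} = \frac{-302567 + \left(315 + 134689 + \frac{2569}{2}\right) \left(- \frac{1}{245744}\right)}{-169579} = \left(-302567 + \frac{272577}{2} \left(- \frac{1}{245744}\right)\right) \left(- \frac{1}{169579}\right) = \left(-302567 - \frac{272577}{491488}\right) \left(- \frac{1}{169579}\right) = \left(- \frac{148708322273}{491488}\right) \left(- \frac{1}{169579}\right) = \frac{148708322273}{83346043552}$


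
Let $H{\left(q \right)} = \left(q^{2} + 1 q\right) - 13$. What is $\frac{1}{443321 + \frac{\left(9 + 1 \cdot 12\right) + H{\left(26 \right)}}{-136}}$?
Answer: $\frac{68}{30145473} \approx 2.2557 \cdot 10^{-6}$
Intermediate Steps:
$H{\left(q \right)} = -13 + q + q^{2}$ ($H{\left(q \right)} = \left(q^{2} + q\right) - 13 = \left(q + q^{2}\right) - 13 = -13 + q + q^{2}$)
$\frac{1}{443321 + \frac{\left(9 + 1 \cdot 12\right) + H{\left(26 \right)}}{-136}} = \frac{1}{443321 + \frac{\left(9 + 1 \cdot 12\right) + \left(-13 + 26 + 26^{2}\right)}{-136}} = \frac{1}{443321 + \left(\left(9 + 12\right) + \left(-13 + 26 + 676\right)\right) \left(- \frac{1}{136}\right)} = \frac{1}{443321 + \left(21 + 689\right) \left(- \frac{1}{136}\right)} = \frac{1}{443321 + 710 \left(- \frac{1}{136}\right)} = \frac{1}{443321 - \frac{355}{68}} = \frac{1}{\frac{30145473}{68}} = \frac{68}{30145473}$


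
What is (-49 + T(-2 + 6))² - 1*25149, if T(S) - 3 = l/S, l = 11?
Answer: -372455/16 ≈ -23278.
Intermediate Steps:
T(S) = 3 + 11/S
(-49 + T(-2 + 6))² - 1*25149 = (-49 + (3 + 11/(-2 + 6)))² - 1*25149 = (-49 + (3 + 11/4))² - 25149 = (-49 + 23/4)² - 25149 = (-173/4)² - 25149 = 29929/16 - 25149 = -372455/16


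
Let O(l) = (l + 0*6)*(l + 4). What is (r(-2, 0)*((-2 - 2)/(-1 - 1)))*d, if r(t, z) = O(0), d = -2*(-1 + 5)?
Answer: 0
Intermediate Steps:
O(l) = l*(4 + l) (O(l) = (l + 0)*(4 + l) = l*(4 + l))
d = -8 (d = -2*4 = -8)
r(t, z) = 0 (r(t, z) = 0*(4 + 0) = 0*4 = 0)
(r(-2, 0)*((-2 - 2)/(-1 - 1)))*d = (0*((-2 - 2)/(-1 - 1)))*(-8) = (0*(-4/(-2)))*(-8) = (0*(-4*(-1/2)))*(-8) = (0*2)*(-8) = 0*(-8) = 0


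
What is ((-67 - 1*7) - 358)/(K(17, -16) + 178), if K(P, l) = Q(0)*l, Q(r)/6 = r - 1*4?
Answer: -216/281 ≈ -0.76868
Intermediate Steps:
Q(r) = -24 + 6*r (Q(r) = 6*(r - 1*4) = 6*(r - 4) = 6*(-4 + r) = -24 + 6*r)
K(P, l) = -24*l (K(P, l) = (-24 + 6*0)*l = (-24 + 0)*l = -24*l)
((-67 - 1*7) - 358)/(K(17, -16) + 178) = ((-67 - 1*7) - 358)/(-24*(-16) + 178) = ((-67 - 7) - 358)/(384 + 178) = (-74 - 358)/562 = -432*1/562 = -216/281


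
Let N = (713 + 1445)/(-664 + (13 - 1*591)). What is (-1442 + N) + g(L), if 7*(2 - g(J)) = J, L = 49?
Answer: -899666/621 ≈ -1448.7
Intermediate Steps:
g(J) = 2 - J/7
N = -1079/621 (N = 2158/(-664 + (13 - 591)) = 2158/(-664 - 578) = 2158/(-1242) = 2158*(-1/1242) = -1079/621 ≈ -1.7375)
(-1442 + N) + g(L) = (-1442 - 1079/621) + (2 - ⅐*49) = -896561/621 + (2 - 7) = -896561/621 - 5 = -899666/621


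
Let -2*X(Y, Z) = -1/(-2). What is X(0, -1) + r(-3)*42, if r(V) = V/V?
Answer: 167/4 ≈ 41.750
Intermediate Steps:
r(V) = 1
X(Y, Z) = -¼ (X(Y, Z) = -(-1)/(2*(-2)) = -(-1)*(-1)/(2*2) = -½*½ = -¼)
X(0, -1) + r(-3)*42 = -¼ + 1*42 = -¼ + 42 = 167/4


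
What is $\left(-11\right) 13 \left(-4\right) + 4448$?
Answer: $5020$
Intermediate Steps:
$\left(-11\right) 13 \left(-4\right) + 4448 = \left(-143\right) \left(-4\right) + 4448 = 572 + 4448 = 5020$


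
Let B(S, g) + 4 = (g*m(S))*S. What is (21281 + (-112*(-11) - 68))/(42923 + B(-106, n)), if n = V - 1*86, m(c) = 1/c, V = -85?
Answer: 22445/42748 ≈ 0.52505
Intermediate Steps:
n = -171 (n = -85 - 1*86 = -85 - 86 = -171)
B(S, g) = -4 + g (B(S, g) = -4 + (g/S)*S = -4 + g)
(21281 + (-112*(-11) - 68))/(42923 + B(-106, n)) = (21281 + (-112*(-11) - 68))/(42923 + (-4 - 171)) = (21281 + (1232 - 68))/(42923 - 175) = (21281 + 1164)/42748 = 22445*(1/42748) = 22445/42748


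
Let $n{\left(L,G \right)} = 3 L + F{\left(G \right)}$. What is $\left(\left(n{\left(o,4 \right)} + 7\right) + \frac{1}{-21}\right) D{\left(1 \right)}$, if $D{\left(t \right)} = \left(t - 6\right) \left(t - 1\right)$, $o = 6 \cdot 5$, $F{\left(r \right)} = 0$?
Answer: $0$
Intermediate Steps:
$o = 30$
$D{\left(t \right)} = \left(-1 + t\right) \left(-6 + t\right)$ ($D{\left(t \right)} = \left(-6 + t\right) \left(-1 + t\right) = \left(-1 + t\right) \left(-6 + t\right)$)
$n{\left(L,G \right)} = 3 L$ ($n{\left(L,G \right)} = 3 L + 0 = 3 L$)
$\left(\left(n{\left(o,4 \right)} + 7\right) + \frac{1}{-21}\right) D{\left(1 \right)} = \left(\left(3 \cdot 30 + 7\right) + \frac{1}{-21}\right) \left(6 + 1^{2} - 7\right) = \left(\left(90 + 7\right) - \frac{1}{21}\right) \left(6 + 1 - 7\right) = \left(97 - \frac{1}{21}\right) 0 = \frac{2036}{21} \cdot 0 = 0$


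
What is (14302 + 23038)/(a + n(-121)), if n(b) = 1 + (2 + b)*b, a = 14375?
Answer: 7468/5755 ≈ 1.2977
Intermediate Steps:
n(b) = 1 + b*(2 + b)
(14302 + 23038)/(a + n(-121)) = (14302 + 23038)/(14375 + (1 + (-121)² + 2*(-121))) = 37340/(14375 + (1 + 14641 - 242)) = 37340/(14375 + 14400) = 37340/28775 = 37340*(1/28775) = 7468/5755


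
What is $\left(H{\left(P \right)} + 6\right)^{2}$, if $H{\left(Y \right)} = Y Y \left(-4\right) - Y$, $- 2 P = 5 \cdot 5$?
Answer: $\frac{1471369}{4} \approx 3.6784 \cdot 10^{5}$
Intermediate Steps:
$P = - \frac{25}{2}$ ($P = - \frac{5 \cdot 5}{2} = \left(- \frac{1}{2}\right) 25 = - \frac{25}{2} \approx -12.5$)
$H{\left(Y \right)} = - Y - 4 Y^{2}$ ($H{\left(Y \right)} = Y^{2} \left(-4\right) - Y = - 4 Y^{2} - Y = - Y - 4 Y^{2}$)
$\left(H{\left(P \right)} + 6\right)^{2} = \left(\left(-1\right) \left(- \frac{25}{2}\right) \left(1 + 4 \left(- \frac{25}{2}\right)\right) + 6\right)^{2} = \left(\left(-1\right) \left(- \frac{25}{2}\right) \left(1 - 50\right) + 6\right)^{2} = \left(\left(-1\right) \left(- \frac{25}{2}\right) \left(-49\right) + 6\right)^{2} = \left(- \frac{1225}{2} + 6\right)^{2} = \left(- \frac{1213}{2}\right)^{2} = \frac{1471369}{4}$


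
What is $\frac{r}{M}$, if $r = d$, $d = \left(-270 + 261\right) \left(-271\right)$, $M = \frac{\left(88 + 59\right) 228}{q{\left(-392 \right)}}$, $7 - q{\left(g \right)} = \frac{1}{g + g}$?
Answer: $\frac{1487519}{2919616} \approx 0.50949$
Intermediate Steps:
$q{\left(g \right)} = 7 - \frac{1}{2 g}$ ($q{\left(g \right)} = 7 - \frac{1}{g + g} = 7 - \frac{1}{2 g}$)
$M = \frac{26276544}{5489}$ ($M = \frac{\left(88 + 59\right) 228}{7 - \frac{1}{2 \left(-392\right)}} = \frac{147 \cdot 228}{7 - - \frac{1}{784}} = \frac{33516}{7 + \frac{1}{784}} = \frac{33516}{\frac{5489}{784}} = 33516 \cdot \frac{784}{5489} = \frac{26276544}{5489} \approx 4787.1$)
$d = 2439$ ($d = \left(-9\right) \left(-271\right) = 2439$)
$r = 2439$
$\frac{r}{M} = \frac{2439}{\frac{26276544}{5489}} = 2439 \cdot \frac{5489}{26276544} = \frac{1487519}{2919616}$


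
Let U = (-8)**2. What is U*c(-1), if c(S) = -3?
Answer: -192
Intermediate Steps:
U = 64
U*c(-1) = 64*(-3) = -192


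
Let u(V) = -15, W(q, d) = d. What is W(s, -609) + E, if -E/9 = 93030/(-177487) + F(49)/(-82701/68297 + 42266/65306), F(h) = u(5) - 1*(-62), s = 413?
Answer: 32600847169981065/223121614731724 ≈ 146.11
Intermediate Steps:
F(h) = 47 (F(h) = -15 - 1*(-62) = -15 + 62 = 47)
E = 168481910541600981/223121614731724 (E = -9*(93030/(-177487) + 47/(-82701/68297 + 42266/65306)) = -9*(93030*(-1/177487) + 47/(-82701*1/68297 + 42266*(1/65306))) = -9*(-93030/177487 + 47/(-82701/68297 + 21133/32653)) = -9*(-93030/177487 + 47/(-1257115252/2230101941)) = -9*(-93030/177487 + 47*(-2230101941/1257115252)) = -9*(-93030/177487 - 104814791227/1257115252) = -9*(-18720212282400109/223121614731724) = 168481910541600981/223121614731724 ≈ 755.11)
W(s, -609) + E = -609 + 168481910541600981/223121614731724 = 32600847169981065/223121614731724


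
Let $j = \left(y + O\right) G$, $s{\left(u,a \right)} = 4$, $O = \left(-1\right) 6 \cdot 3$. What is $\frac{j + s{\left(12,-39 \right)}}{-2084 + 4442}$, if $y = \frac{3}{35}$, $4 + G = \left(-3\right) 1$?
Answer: $\frac{647}{11790} \approx 0.054877$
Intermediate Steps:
$G = -7$ ($G = -4 - 3 = -7$)
$O = -18$ ($O = \left(-6\right) 3 = -18$)
$y = \frac{3}{35}$ ($y = 3 \cdot \frac{1}{35} = \frac{3}{35} \approx 0.085714$)
$j = \frac{627}{5}$ ($j = \left(\frac{3}{35} - 18\right) \left(-7\right) = \left(- \frac{627}{35}\right) \left(-7\right) = \frac{627}{5} \approx 125.4$)
$\frac{j + s{\left(12,-39 \right)}}{-2084 + 4442} = \frac{\frac{627}{5} + 4}{-2084 + 4442} = \frac{647}{5 \cdot 2358} = \frac{647}{5} \cdot \frac{1}{2358} = \frac{647}{11790}$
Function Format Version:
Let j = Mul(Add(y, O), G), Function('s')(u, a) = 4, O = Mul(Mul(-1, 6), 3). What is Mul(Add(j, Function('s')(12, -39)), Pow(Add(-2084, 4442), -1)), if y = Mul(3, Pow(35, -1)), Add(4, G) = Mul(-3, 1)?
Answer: Rational(647, 11790) ≈ 0.054877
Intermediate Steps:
G = -7 (G = Add(-4, Mul(-3, 1)) = Add(-4, -3) = -7)
O = -18 (O = Mul(-6, 3) = -18)
y = Rational(3, 35) (y = Mul(3, Rational(1, 35)) = Rational(3, 35) ≈ 0.085714)
j = Rational(627, 5) (j = Mul(Add(Rational(3, 35), -18), -7) = Mul(Rational(-627, 35), -7) = Rational(627, 5) ≈ 125.40)
Mul(Add(j, Function('s')(12, -39)), Pow(Add(-2084, 4442), -1)) = Mul(Add(Rational(627, 5), 4), Pow(Add(-2084, 4442), -1)) = Mul(Rational(647, 5), Pow(2358, -1)) = Mul(Rational(647, 5), Rational(1, 2358)) = Rational(647, 11790)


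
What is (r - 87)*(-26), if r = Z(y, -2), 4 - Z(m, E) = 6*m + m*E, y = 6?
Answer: 2782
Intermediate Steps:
Z(m, E) = 4 - 6*m - E*m (Z(m, E) = 4 - (6*m + m*E) = 4 - (6*m + E*m) = 4 + (-6*m - E*m) = 4 - 6*m - E*m)
r = -20 (r = 4 - 6*6 - 1*(-2)*6 = 4 - 36 + 12 = -20)
(r - 87)*(-26) = (-20 - 87)*(-26) = -107*(-26) = 2782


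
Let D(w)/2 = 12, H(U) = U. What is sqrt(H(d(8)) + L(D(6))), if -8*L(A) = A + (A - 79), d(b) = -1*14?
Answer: 9*I*sqrt(2)/4 ≈ 3.182*I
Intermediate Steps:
d(b) = -14
D(w) = 24 (D(w) = 2*12 = 24)
L(A) = 79/8 - A/4 (L(A) = -(A + (A - 79))/8 = -(A + (-79 + A))/8 = -(-79 + 2*A)/8 = 79/8 - A/4)
sqrt(H(d(8)) + L(D(6))) = sqrt(-14 + (79/8 - 1/4*24)) = sqrt(-14 + (79/8 - 6)) = sqrt(-14 + 31/8) = sqrt(-81/8) = 9*I*sqrt(2)/4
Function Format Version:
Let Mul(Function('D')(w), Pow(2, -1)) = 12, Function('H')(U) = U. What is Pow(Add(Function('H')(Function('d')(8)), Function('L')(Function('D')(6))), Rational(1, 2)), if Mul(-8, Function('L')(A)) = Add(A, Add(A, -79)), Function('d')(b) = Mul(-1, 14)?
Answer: Mul(Rational(9, 4), I, Pow(2, Rational(1, 2))) ≈ Mul(3.1820, I)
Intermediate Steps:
Function('d')(b) = -14
Function('D')(w) = 24 (Function('D')(w) = Mul(2, 12) = 24)
Function('L')(A) = Add(Rational(79, 8), Mul(Rational(-1, 4), A)) (Function('L')(A) = Mul(Rational(-1, 8), Add(A, Add(A, -79))) = Mul(Rational(-1, 8), Add(A, Add(-79, A))) = Mul(Rational(-1, 8), Add(-79, Mul(2, A))) = Add(Rational(79, 8), Mul(Rational(-1, 4), A)))
Pow(Add(Function('H')(Function('d')(8)), Function('L')(Function('D')(6))), Rational(1, 2)) = Pow(Add(-14, Add(Rational(79, 8), Mul(Rational(-1, 4), 24))), Rational(1, 2)) = Pow(Add(-14, Add(Rational(79, 8), -6)), Rational(1, 2)) = Pow(Add(-14, Rational(31, 8)), Rational(1, 2)) = Pow(Rational(-81, 8), Rational(1, 2)) = Mul(Rational(9, 4), I, Pow(2, Rational(1, 2)))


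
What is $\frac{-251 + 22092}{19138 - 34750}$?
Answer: $- \frac{21841}{15612} \approx -1.399$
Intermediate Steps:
$\frac{-251 + 22092}{19138 - 34750} = \frac{21841}{-15612} = 21841 \left(- \frac{1}{15612}\right) = - \frac{21841}{15612}$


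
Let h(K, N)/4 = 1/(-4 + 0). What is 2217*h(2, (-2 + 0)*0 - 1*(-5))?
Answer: -2217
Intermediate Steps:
h(K, N) = -1 (h(K, N) = 4/(-4 + 0) = 4/(-4) = 4*(-1/4) = -1)
2217*h(2, (-2 + 0)*0 - 1*(-5)) = 2217*(-1) = -2217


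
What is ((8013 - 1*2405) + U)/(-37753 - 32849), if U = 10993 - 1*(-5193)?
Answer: -10897/35301 ≈ -0.30869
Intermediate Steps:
U = 16186 (U = 10993 + 5193 = 16186)
((8013 - 1*2405) + U)/(-37753 - 32849) = ((8013 - 1*2405) + 16186)/(-37753 - 32849) = ((8013 - 2405) + 16186)/(-70602) = (5608 + 16186)*(-1/70602) = 21794*(-1/70602) = -10897/35301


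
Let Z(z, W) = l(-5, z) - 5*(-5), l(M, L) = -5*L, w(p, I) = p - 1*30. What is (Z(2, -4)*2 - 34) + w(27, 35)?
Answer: -7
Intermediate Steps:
w(p, I) = -30 + p (w(p, I) = p - 30 = -30 + p)
Z(z, W) = 25 - 5*z (Z(z, W) = -5*z - 5*(-5) = -5*z + 25 = 25 - 5*z)
(Z(2, -4)*2 - 34) + w(27, 35) = ((25 - 5*2)*2 - 34) + (-30 + 27) = ((25 - 10)*2 - 34) - 3 = (15*2 - 34) - 3 = (30 - 34) - 3 = -4 - 3 = -7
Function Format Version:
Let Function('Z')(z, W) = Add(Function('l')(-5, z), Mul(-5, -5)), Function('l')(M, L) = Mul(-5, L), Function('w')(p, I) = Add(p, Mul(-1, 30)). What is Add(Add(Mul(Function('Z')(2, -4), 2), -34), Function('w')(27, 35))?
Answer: -7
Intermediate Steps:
Function('w')(p, I) = Add(-30, p) (Function('w')(p, I) = Add(p, -30) = Add(-30, p))
Function('Z')(z, W) = Add(25, Mul(-5, z)) (Function('Z')(z, W) = Add(Mul(-5, z), Mul(-5, -5)) = Add(Mul(-5, z), 25) = Add(25, Mul(-5, z)))
Add(Add(Mul(Function('Z')(2, -4), 2), -34), Function('w')(27, 35)) = Add(Add(Mul(Add(25, Mul(-5, 2)), 2), -34), Add(-30, 27)) = Add(Add(Mul(Add(25, -10), 2), -34), -3) = Add(Add(Mul(15, 2), -34), -3) = Add(Add(30, -34), -3) = Add(-4, -3) = -7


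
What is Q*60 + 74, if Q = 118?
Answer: 7154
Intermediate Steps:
Q*60 + 74 = 118*60 + 74 = 7080 + 74 = 7154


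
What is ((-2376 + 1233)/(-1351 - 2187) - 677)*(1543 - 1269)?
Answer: -327989371/1769 ≈ -1.8541e+5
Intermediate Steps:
((-2376 + 1233)/(-1351 - 2187) - 677)*(1543 - 1269) = (-1143/(-3538) - 677)*274 = (-1143*(-1/3538) - 677)*274 = (1143/3538 - 677)*274 = -2394083/3538*274 = -327989371/1769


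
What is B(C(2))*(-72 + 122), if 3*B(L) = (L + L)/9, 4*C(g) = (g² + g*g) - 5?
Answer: 25/9 ≈ 2.7778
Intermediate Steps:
C(g) = -5/4 + g²/2 (C(g) = ((g² + g*g) - 5)/4 = ((g² + g²) - 5)/4 = (2*g² - 5)/4 = (-5 + 2*g²)/4 = -5/4 + g²/2)
B(L) = 2*L/27 (B(L) = ((L + L)/9)/3 = ((2*L)*(⅑))/3 = (2*L/9)/3 = 2*L/27)
B(C(2))*(-72 + 122) = (2*(-5/4 + (½)*2²)/27)*(-72 + 122) = (2*(-5/4 + (½)*4)/27)*50 = (2*(-5/4 + 2)/27)*50 = ((2/27)*(¾))*50 = (1/18)*50 = 25/9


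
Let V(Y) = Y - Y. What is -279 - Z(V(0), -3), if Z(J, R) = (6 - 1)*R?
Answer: -264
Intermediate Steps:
V(Y) = 0
Z(J, R) = 5*R
-279 - Z(V(0), -3) = -279 - 5*(-3) = -279 - 1*(-15) = -279 + 15 = -264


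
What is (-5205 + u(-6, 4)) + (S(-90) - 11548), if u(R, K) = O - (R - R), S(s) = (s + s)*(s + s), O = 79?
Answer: 15726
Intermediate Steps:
S(s) = 4*s² (S(s) = (2*s)*(2*s) = 4*s²)
u(R, K) = 79 (u(R, K) = 79 - (R - R) = 79 - 1*0 = 79 + 0 = 79)
(-5205 + u(-6, 4)) + (S(-90) - 11548) = (-5205 + 79) + (4*(-90)² - 11548) = -5126 + (4*8100 - 11548) = -5126 + (32400 - 11548) = -5126 + 20852 = 15726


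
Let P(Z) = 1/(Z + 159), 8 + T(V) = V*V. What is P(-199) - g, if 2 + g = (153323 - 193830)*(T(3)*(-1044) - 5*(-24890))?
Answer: 199952273759/40 ≈ 4.9988e+9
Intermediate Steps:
T(V) = -8 + V² (T(V) = -8 + V*V = -8 + V²)
P(Z) = 1/(159 + Z)
g = -4998806844 (g = -2 + (153323 - 193830)*((-8 + 3²)*(-1044) - 5*(-24890)) = -2 - 40507*((-8 + 9)*(-1044) + 124450) = -2 - 40507*(1*(-1044) + 124450) = -2 - 40507*(-1044 + 124450) = -2 - 40507*123406 = -2 - 4998806842 = -4998806844)
P(-199) - g = 1/(159 - 199) - 1*(-4998806844) = 1/(-40) + 4998806844 = -1/40 + 4998806844 = 199952273759/40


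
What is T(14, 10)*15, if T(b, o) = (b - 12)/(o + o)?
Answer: 3/2 ≈ 1.5000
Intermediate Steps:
T(b, o) = (-12 + b)/(2*o) (T(b, o) = (-12 + b)/((2*o)) = (-12 + b)*(1/(2*o)) = (-12 + b)/(2*o))
T(14, 10)*15 = ((1/2)*(-12 + 14)/10)*15 = ((1/2)*(1/10)*2)*15 = (1/10)*15 = 3/2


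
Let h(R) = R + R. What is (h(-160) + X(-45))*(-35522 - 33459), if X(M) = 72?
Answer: 17107288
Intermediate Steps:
h(R) = 2*R
(h(-160) + X(-45))*(-35522 - 33459) = (2*(-160) + 72)*(-35522 - 33459) = (-320 + 72)*(-68981) = -248*(-68981) = 17107288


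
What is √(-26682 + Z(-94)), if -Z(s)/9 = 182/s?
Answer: I*√58902045/47 ≈ 163.29*I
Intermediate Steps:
Z(s) = -1638/s
√(-26682 + Z(-94)) = √(-26682 - 1638/(-94)) = √(-26682 - 1638*(-1/94)) = √(-26682 + 819/47) = √(-1253235/47) = I*√58902045/47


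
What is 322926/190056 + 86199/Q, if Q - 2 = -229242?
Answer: 2401871629/1815351560 ≈ 1.3231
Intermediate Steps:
Q = -229240 (Q = 2 - 229242 = -229240)
322926/190056 + 86199/Q = 322926/190056 + 86199/(-229240) = 322926*(1/190056) + 86199*(-1/229240) = 53821/31676 - 86199/229240 = 2401871629/1815351560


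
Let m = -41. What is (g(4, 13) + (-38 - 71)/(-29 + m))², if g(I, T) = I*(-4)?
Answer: 1022121/4900 ≈ 208.60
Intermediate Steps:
g(I, T) = -4*I
(g(4, 13) + (-38 - 71)/(-29 + m))² = (-4*4 + (-38 - 71)/(-29 - 41))² = (-16 - 109/(-70))² = (-16 - 109*(-1/70))² = (-16 + 109/70)² = (-1011/70)² = 1022121/4900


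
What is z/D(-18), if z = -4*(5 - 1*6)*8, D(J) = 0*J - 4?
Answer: -8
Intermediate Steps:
D(J) = -4 (D(J) = 0 - 4 = -4)
z = 32 (z = -4*(5 - 6)*8 = -4*(-1)*8 = 4*8 = 32)
z/D(-18) = 32/(-4) = 32*(-¼) = -8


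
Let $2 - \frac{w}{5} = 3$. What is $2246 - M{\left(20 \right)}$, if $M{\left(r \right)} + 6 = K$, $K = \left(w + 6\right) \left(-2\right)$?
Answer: $2254$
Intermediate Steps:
$w = -5$ ($w = 10 - 15 = -5$)
$K = -2$ ($K = \left(-5 + 6\right) \left(-2\right) = 1 \left(-2\right) = -2$)
$M{\left(r \right)} = -8$ ($M{\left(r \right)} = -6 - 2 = -8$)
$2246 - M{\left(20 \right)} = 2246 - -8 = 2246 + 8 = 2254$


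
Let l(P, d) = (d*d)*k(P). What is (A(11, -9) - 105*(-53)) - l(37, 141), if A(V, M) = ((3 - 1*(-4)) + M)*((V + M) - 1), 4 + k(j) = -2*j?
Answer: 1556281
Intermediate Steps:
k(j) = -4 - 2*j
l(P, d) = d²*(-4 - 2*P) (l(P, d) = (d*d)*(-4 - 2*P) = d²*(-4 - 2*P))
A(V, M) = (7 + M)*(-1 + M + V) (A(V, M) = ((3 + 4) + M)*((M + V) - 1) = (7 + M)*(-1 + M + V))
(A(11, -9) - 105*(-53)) - l(37, 141) = ((-7 + (-9)² + 6*(-9) + 7*11 - 9*11) - 105*(-53)) - 2*141²*(-2 - 1*37) = ((-7 + 81 - 54 + 77 - 99) + 5565) - 2*19881*(-2 - 37) = (-2 + 5565) - 2*19881*(-39) = 5563 - 1*(-1550718) = 5563 + 1550718 = 1556281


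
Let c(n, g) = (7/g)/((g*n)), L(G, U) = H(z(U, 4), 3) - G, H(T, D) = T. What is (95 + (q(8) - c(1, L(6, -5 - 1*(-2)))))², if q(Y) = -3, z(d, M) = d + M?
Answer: 5257849/625 ≈ 8412.6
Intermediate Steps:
z(d, M) = M + d
L(G, U) = 4 + U - G (L(G, U) = (4 + U) - G = 4 + U - G)
c(n, g) = 7/(g²*n) (c(n, g) = (7/g)*(1/(g*n)) = 7/(g²*n))
(95 + (q(8) - c(1, L(6, -5 - 1*(-2)))))² = (95 + (-3 - 7/((4 + (-5 - 1*(-2)) - 1*6)²*1)))² = (95 + (-3 - 7/(4 + (-5 + 2) - 6)²))² = (95 + (-3 - 7/(4 - 3 - 6)²))² = (95 + (-3 - 7/(-5)²))² = (95 + (-3 - 7/25))² = (95 - 82/25)² = (2293/25)² = 5257849/625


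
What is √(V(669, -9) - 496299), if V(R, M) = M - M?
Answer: I*√496299 ≈ 704.49*I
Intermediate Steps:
V(R, M) = 0
√(V(669, -9) - 496299) = √(0 - 496299) = √(-496299) = I*√496299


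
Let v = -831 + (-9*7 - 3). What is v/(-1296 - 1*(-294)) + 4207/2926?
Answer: 81429/34903 ≈ 2.3330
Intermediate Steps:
v = -897 (v = -831 + (-63 - 3) = -831 - 66 = -897)
v/(-1296 - 1*(-294)) + 4207/2926 = -897/(-1296 - 1*(-294)) + 4207/2926 = -897/(-1296 + 294) + 4207*(1/2926) = -897/(-1002) + 601/418 = -897*(-1/1002) + 601/418 = 299/334 + 601/418 = 81429/34903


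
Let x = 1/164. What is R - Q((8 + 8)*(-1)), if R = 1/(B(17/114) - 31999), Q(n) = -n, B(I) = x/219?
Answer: -18388453244/1149276083 ≈ -16.000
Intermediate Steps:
x = 1/164 ≈ 0.0060976
B(I) = 1/35916 (B(I) = (1/164)/219 = (1/164)*(1/219) = 1/35916)
R = -35916/1149276083 (R = 1/(1/35916 - 31999) = 1/(-1149276083/35916) = -35916/1149276083 ≈ -3.1251e-5)
R - Q((8 + 8)*(-1)) = -35916/1149276083 - (-1)*(8 + 8)*(-1) = -35916/1149276083 - (-1)*16*(-1) = -35916/1149276083 - (-1)*(-16) = -35916/1149276083 - 1*16 = -35916/1149276083 - 16 = -18388453244/1149276083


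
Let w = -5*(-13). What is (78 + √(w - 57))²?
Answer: 6092 + 312*√2 ≈ 6533.2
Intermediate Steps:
w = 65
(78 + √(w - 57))² = (78 + √(65 - 57))² = (78 + √8)² = (78 + 2*√2)²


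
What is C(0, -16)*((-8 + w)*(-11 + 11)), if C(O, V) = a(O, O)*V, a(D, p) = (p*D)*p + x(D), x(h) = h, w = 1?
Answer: 0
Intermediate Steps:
a(D, p) = D + D*p**2 (a(D, p) = (p*D)*p + D = (D*p)*p + D = D*p**2 + D = D + D*p**2)
C(O, V) = O*V*(1 + O**2) (C(O, V) = (O*(1 + O**2))*V = O*V*(1 + O**2))
C(0, -16)*((-8 + w)*(-11 + 11)) = (0*(-16)*(1 + 0**2))*((-8 + 1)*(-11 + 11)) = (0*(-16)*(1 + 0))*(-7*0) = (0*(-16)*1)*0 = 0*0 = 0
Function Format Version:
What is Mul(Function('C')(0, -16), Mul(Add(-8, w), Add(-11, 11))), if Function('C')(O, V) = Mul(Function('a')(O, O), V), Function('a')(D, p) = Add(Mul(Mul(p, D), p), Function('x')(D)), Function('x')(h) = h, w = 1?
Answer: 0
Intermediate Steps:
Function('a')(D, p) = Add(D, Mul(D, Pow(p, 2))) (Function('a')(D, p) = Add(Mul(Mul(p, D), p), D) = Add(Mul(Mul(D, p), p), D) = Add(Mul(D, Pow(p, 2)), D) = Add(D, Mul(D, Pow(p, 2))))
Function('C')(O, V) = Mul(O, V, Add(1, Pow(O, 2))) (Function('C')(O, V) = Mul(Mul(O, Add(1, Pow(O, 2))), V) = Mul(O, V, Add(1, Pow(O, 2))))
Mul(Function('C')(0, -16), Mul(Add(-8, w), Add(-11, 11))) = Mul(Mul(0, -16, Add(1, Pow(0, 2))), Mul(Add(-8, 1), Add(-11, 11))) = Mul(Mul(0, -16, Add(1, 0)), Mul(-7, 0)) = Mul(Mul(0, -16, 1), 0) = Mul(0, 0) = 0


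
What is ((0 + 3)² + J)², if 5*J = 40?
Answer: 289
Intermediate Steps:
J = 8 (J = (⅕)*40 = 8)
((0 + 3)² + J)² = ((0 + 3)² + 8)² = (3² + 8)² = (9 + 8)² = 17² = 289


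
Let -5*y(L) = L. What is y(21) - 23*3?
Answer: -366/5 ≈ -73.200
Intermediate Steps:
y(L) = -L/5
y(21) - 23*3 = -1/5*21 - 23*3 = -21/5 - 1*69 = -21/5 - 69 = -366/5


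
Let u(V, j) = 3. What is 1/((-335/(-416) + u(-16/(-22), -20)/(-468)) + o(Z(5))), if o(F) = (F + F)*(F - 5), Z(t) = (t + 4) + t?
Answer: 1248/315493 ≈ 0.0039557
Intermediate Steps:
Z(t) = 4 + 2*t (Z(t) = (4 + t) + t = 4 + 2*t)
o(F) = 2*F*(-5 + F) (o(F) = (2*F)*(-5 + F) = 2*F*(-5 + F))
1/((-335/(-416) + u(-16/(-22), -20)/(-468)) + o(Z(5))) = 1/((-335/(-416) + 3/(-468)) + 2*(4 + 2*5)*(-5 + (4 + 2*5))) = 1/((-335*(-1/416) + 3*(-1/468)) + 2*(4 + 10)*(-5 + (4 + 10))) = 1/((335/416 - 1/156) + 2*14*(-5 + 14)) = 1/(997/1248 + 2*14*9) = 1/(997/1248 + 252) = 1/(315493/1248) = 1248/315493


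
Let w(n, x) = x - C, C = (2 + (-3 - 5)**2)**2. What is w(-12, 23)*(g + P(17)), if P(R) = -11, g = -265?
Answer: 1195908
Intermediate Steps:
C = 4356 (C = (2 + (-8)**2)**2 = (2 + 64)**2 = 66**2 = 4356)
w(n, x) = -4356 + x (w(n, x) = x - 1*4356 = x - 4356 = -4356 + x)
w(-12, 23)*(g + P(17)) = (-4356 + 23)*(-265 - 11) = -4333*(-276) = 1195908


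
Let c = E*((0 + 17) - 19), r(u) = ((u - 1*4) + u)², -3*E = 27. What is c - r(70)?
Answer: -18478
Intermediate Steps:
E = -9 (E = -⅓*27 = -9)
r(u) = (-4 + 2*u)² (r(u) = ((u - 4) + u)² = ((-4 + u) + u)² = (-4 + 2*u)²)
c = 18 (c = -9*((0 + 17) - 19) = -9*(17 - 19) = -9*(-2) = 18)
c - r(70) = 18 - 4*(-2 + 70)² = 18 - 4*68² = 18 - 4*4624 = 18 - 1*18496 = 18 - 18496 = -18478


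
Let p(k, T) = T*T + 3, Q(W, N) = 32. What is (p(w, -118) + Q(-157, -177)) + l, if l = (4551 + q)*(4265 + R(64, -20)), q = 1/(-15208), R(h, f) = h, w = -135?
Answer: 299829335175/15208 ≈ 1.9715e+7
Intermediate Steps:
q = -1/15208 ≈ -6.5755e-5
p(k, T) = 3 + T² (p(k, T) = T² + 3 = 3 + T²)
l = 299617046703/15208 (l = (4551 - 1/15208)*(4265 + 64) = (69211607/15208)*4329 = 299617046703/15208 ≈ 1.9701e+7)
(p(w, -118) + Q(-157, -177)) + l = ((3 + (-118)²) + 32) + 299617046703/15208 = ((3 + 13924) + 32) + 299617046703/15208 = (13927 + 32) + 299617046703/15208 = 13959 + 299617046703/15208 = 299829335175/15208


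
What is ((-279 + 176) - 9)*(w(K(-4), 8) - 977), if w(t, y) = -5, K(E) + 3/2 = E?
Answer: 109984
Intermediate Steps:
K(E) = -3/2 + E
((-279 + 176) - 9)*(w(K(-4), 8) - 977) = ((-279 + 176) - 9)*(-5 - 977) = (-103 - 9)*(-982) = -112*(-982) = 109984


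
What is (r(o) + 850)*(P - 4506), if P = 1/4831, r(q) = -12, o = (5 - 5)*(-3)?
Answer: -18241990430/4831 ≈ -3.7760e+6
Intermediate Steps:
o = 0 (o = 0*(-3) = 0)
P = 1/4831 ≈ 0.00020700
(r(o) + 850)*(P - 4506) = (-12 + 850)*(1/4831 - 4506) = 838*(-21768485/4831) = -18241990430/4831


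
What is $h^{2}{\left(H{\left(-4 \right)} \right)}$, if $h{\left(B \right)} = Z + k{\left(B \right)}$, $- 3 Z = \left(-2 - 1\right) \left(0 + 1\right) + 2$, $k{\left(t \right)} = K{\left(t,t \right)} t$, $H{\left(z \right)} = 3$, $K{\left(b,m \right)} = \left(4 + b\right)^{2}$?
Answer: $\frac{195364}{9} \approx 21707.0$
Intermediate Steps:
$k{\left(t \right)} = t \left(4 + t\right)^{2}$ ($k{\left(t \right)} = \left(4 + t\right)^{2} t = t \left(4 + t\right)^{2}$)
$Z = \frac{1}{3}$ ($Z = - \frac{\left(-2 - 1\right) \left(0 + 1\right) + 2}{3} = - \frac{\left(-3\right) 1 + 2}{3} = - \frac{-3 + 2}{3} = \left(- \frac{1}{3}\right) \left(-1\right) = \frac{1}{3} \approx 0.33333$)
$h{\left(B \right)} = \frac{1}{3} + B \left(4 + B\right)^{2}$
$h^{2}{\left(H{\left(-4 \right)} \right)} = \left(\frac{1}{3} + 3 \left(4 + 3\right)^{2}\right)^{2} = \left(\frac{1}{3} + 3 \cdot 7^{2}\right)^{2} = \left(\frac{1}{3} + 3 \cdot 49\right)^{2} = \left(\frac{1}{3} + 147\right)^{2} = \left(\frac{442}{3}\right)^{2} = \frac{195364}{9}$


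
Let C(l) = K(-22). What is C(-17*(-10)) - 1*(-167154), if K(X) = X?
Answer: 167132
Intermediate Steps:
C(l) = -22
C(-17*(-10)) - 1*(-167154) = -22 - 1*(-167154) = -22 + 167154 = 167132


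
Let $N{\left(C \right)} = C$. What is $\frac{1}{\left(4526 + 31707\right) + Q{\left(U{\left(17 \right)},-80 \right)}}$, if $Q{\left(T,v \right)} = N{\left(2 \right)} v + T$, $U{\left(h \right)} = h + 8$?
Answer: $\frac{1}{36098} \approx 2.7702 \cdot 10^{-5}$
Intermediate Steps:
$U{\left(h \right)} = 8 + h$
$Q{\left(T,v \right)} = T + 2 v$ ($Q{\left(T,v \right)} = 2 v + T = T + 2 v$)
$\frac{1}{\left(4526 + 31707\right) + Q{\left(U{\left(17 \right)},-80 \right)}} = \frac{1}{\left(4526 + 31707\right) + \left(\left(8 + 17\right) + 2 \left(-80\right)\right)} = \frac{1}{36233 + \left(25 - 160\right)} = \frac{1}{36233 - 135} = \frac{1}{36098}$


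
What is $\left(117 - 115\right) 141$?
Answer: $282$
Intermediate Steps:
$\left(117 - 115\right) 141 = 2 \cdot 141 = 282$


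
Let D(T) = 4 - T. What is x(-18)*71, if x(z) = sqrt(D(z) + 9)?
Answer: 71*sqrt(31) ≈ 395.31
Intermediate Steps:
x(z) = sqrt(13 - z) (x(z) = sqrt((4 - z) + 9) = sqrt(13 - z))
x(-18)*71 = sqrt(13 - 1*(-18))*71 = sqrt(13 + 18)*71 = sqrt(31)*71 = 71*sqrt(31)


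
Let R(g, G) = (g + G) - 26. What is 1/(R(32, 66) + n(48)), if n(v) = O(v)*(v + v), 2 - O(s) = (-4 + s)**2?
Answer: -1/185592 ≈ -5.3882e-6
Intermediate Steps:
R(g, G) = -26 + G + g (R(g, G) = (G + g) - 26 = -26 + G + g)
O(s) = 2 - (-4 + s)**2
n(v) = 2*v*(2 - (-4 + v)**2) (n(v) = (2 - (-4 + v)**2)*(v + v) = (2 - (-4 + v)**2)*(2*v) = 2*v*(2 - (-4 + v)**2))
1/(R(32, 66) + n(48)) = 1/((-26 + 66 + 32) - 2*48*(-2 + (-4 + 48)**2)) = 1/(72 - 2*48*(-2 + 44**2)) = 1/(72 - 2*48*(-2 + 1936)) = 1/(72 - 2*48*1934) = 1/(72 - 185664) = 1/(-185592) = -1/185592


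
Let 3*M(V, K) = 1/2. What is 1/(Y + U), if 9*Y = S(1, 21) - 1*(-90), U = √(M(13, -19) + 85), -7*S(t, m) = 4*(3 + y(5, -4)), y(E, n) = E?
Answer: 75348/39155 - 1323*√3066/39155 ≈ 0.053417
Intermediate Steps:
M(V, K) = ⅙ (M(V, K) = (⅓)/2 = (⅓)*(½) = ⅙)
S(t, m) = -32/7 (S(t, m) = -4*(3 + 5)/7 = -4*8/7 = -⅐*32 = -32/7)
U = √3066/6 (U = √(⅙ + 85) = √(511/6) = √3066/6 ≈ 9.2286)
Y = 598/63 (Y = (-32/7 - 1*(-90))/9 = (-32/7 + 90)/9 = (⅑)*(598/7) = 598/63 ≈ 9.4921)
1/(Y + U) = 1/(598/63 + √3066/6)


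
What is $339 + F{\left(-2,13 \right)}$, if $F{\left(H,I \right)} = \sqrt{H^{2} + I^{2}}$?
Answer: $339 + \sqrt{173} \approx 352.15$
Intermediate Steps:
$339 + F{\left(-2,13 \right)} = 339 + \sqrt{\left(-2\right)^{2} + 13^{2}} = 339 + \sqrt{4 + 169} = 339 + \sqrt{173}$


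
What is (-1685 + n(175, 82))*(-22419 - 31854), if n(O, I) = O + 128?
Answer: 75005286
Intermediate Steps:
n(O, I) = 128 + O
(-1685 + n(175, 82))*(-22419 - 31854) = (-1685 + (128 + 175))*(-22419 - 31854) = (-1685 + 303)*(-54273) = -1382*(-54273) = 75005286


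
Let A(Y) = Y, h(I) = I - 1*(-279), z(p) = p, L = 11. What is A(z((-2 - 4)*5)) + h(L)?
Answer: 260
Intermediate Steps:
h(I) = 279 + I (h(I) = I + 279 = 279 + I)
A(z((-2 - 4)*5)) + h(L) = (-2 - 4)*5 + (279 + 11) = -6*5 + 290 = -30 + 290 = 260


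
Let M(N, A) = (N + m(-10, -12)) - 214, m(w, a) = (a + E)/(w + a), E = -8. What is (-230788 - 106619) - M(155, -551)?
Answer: -3710838/11 ≈ -3.3735e+5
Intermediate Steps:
m(w, a) = (-8 + a)/(a + w) (m(w, a) = (a - 8)/(w + a) = (-8 + a)/(a + w))
M(N, A) = -2344/11 + N (M(N, A) = (N + (-8 - 12)/(-12 - 10)) - 214 = (N - 20/(-22)) - 214 = (N - 1/22*(-20)) - 214 = (N + 10/11) - 214 = (10/11 + N) - 214 = -2344/11 + N)
(-230788 - 106619) - M(155, -551) = (-230788 - 106619) - (-2344/11 + 155) = -337407 - 1*(-639/11) = -337407 + 639/11 = -3710838/11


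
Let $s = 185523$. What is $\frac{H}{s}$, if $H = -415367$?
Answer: $- \frac{415367}{185523} \approx -2.2389$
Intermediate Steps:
$\frac{H}{s} = - \frac{415367}{185523}$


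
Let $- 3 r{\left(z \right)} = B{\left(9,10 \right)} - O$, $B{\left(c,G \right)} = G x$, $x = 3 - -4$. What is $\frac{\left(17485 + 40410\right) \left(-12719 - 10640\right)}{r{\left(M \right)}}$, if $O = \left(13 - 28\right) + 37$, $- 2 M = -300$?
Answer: $\frac{1352369305}{16} \approx 8.4523 \cdot 10^{7}$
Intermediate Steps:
$M = 150$ ($M = \left(- \frac{1}{2}\right) \left(-300\right) = 150$)
$O = 22$ ($O = -15 + 37 = 22$)
$x = 7$ ($x = 3 + 4 = 7$)
$B{\left(c,G \right)} = 7 G$ ($B{\left(c,G \right)} = G 7 = 7 G$)
$r{\left(z \right)} = -16$ ($r{\left(z \right)} = - \frac{7 \cdot 10 - 22}{3} = - \frac{70 - 22}{3} = \left(- \frac{1}{3}\right) 48 = -16$)
$\frac{\left(17485 + 40410\right) \left(-12719 - 10640\right)}{r{\left(M \right)}} = \frac{\left(17485 + 40410\right) \left(-12719 - 10640\right)}{-16} = 57895 \left(-23359\right) \left(- \frac{1}{16}\right) = \left(-1352369305\right) \left(- \frac{1}{16}\right) = \frac{1352369305}{16}$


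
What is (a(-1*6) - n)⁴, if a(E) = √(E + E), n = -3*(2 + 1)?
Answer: 873 + 4968*I*√3 ≈ 873.0 + 8604.8*I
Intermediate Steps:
n = -9 (n = -3*3 = -9)
a(E) = √2*√E (a(E) = √(2*E) = √2*√E)
(a(-1*6) - n)⁴ = (√2*√(-1*6) - 1*(-9))⁴ = (√2*√(-6) + 9)⁴ = (√2*(I*√6) + 9)⁴ = (2*I*√3 + 9)⁴ = (9 + 2*I*√3)⁴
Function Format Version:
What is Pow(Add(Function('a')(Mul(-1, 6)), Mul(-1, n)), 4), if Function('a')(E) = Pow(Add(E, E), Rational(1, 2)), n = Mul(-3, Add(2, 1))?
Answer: Add(873, Mul(4968, I, Pow(3, Rational(1, 2)))) ≈ Add(873.00, Mul(8604.8, I))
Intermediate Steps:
n = -9 (n = Mul(-3, 3) = -9)
Function('a')(E) = Mul(Pow(2, Rational(1, 2)), Pow(E, Rational(1, 2))) (Function('a')(E) = Pow(Mul(2, E), Rational(1, 2)) = Mul(Pow(2, Rational(1, 2)), Pow(E, Rational(1, 2))))
Pow(Add(Function('a')(Mul(-1, 6)), Mul(-1, n)), 4) = Pow(Add(Mul(Pow(2, Rational(1, 2)), Pow(Mul(-1, 6), Rational(1, 2))), Mul(-1, -9)), 4) = Pow(Add(Mul(Pow(2, Rational(1, 2)), Pow(-6, Rational(1, 2))), 9), 4) = Pow(Add(Mul(Pow(2, Rational(1, 2)), Mul(I, Pow(6, Rational(1, 2)))), 9), 4) = Pow(Add(Mul(2, I, Pow(3, Rational(1, 2))), 9), 4) = Pow(Add(9, Mul(2, I, Pow(3, Rational(1, 2)))), 4)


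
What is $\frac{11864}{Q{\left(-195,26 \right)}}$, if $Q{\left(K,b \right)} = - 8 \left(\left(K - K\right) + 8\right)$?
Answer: $- \frac{1483}{8} \approx -185.38$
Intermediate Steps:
$Q{\left(K,b \right)} = -64$ ($Q{\left(K,b \right)} = - 8 \left(0 + 8\right) = \left(-8\right) 8 = -64$)
$\frac{11864}{Q{\left(-195,26 \right)}} = \frac{11864}{-64} = 11864 \left(- \frac{1}{64}\right) = - \frac{1483}{8}$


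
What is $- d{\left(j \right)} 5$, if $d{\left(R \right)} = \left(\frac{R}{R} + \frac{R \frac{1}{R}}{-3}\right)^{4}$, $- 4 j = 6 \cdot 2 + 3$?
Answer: $- \frac{80}{81} \approx -0.98765$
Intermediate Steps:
$j = - \frac{15}{4}$ ($j = - \frac{6 \cdot 2 + 3}{4} = - \frac{12 + 3}{4} = \left(- \frac{1}{4}\right) 15 = - \frac{15}{4} \approx -3.75$)
$d{\left(R \right)} = \frac{16}{81}$ ($d{\left(R \right)} = \left(1 + 1 \left(- \frac{1}{3}\right)\right)^{4} = \left(1 - \frac{1}{3}\right)^{4} = \left(\frac{2}{3}\right)^{4} = \frac{16}{81}$)
$- d{\left(j \right)} 5 = \left(-1\right) \frac{16}{81} \cdot 5 = \left(- \frac{16}{81}\right) 5 = - \frac{80}{81}$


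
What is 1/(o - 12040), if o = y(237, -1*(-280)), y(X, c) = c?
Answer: -1/11760 ≈ -8.5034e-5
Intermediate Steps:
o = 280 (o = -1*(-280) = 280)
1/(o - 12040) = 1/(280 - 12040) = 1/(-11760) = -1/11760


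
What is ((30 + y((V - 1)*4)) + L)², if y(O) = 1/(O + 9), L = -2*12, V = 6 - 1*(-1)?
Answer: 39601/1089 ≈ 36.365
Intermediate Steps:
V = 7 (V = 6 + 1 = 7)
L = -24
y(O) = 1/(9 + O)
((30 + y((V - 1)*4)) + L)² = ((30 + 1/(9 + (7 - 1)*4)) - 24)² = ((30 + 1/(9 + 6*4)) - 24)² = ((30 + 1/(9 + 24)) - 24)² = ((30 + 1/33) - 24)² = (991/33 - 24)² = (199/33)² = 39601/1089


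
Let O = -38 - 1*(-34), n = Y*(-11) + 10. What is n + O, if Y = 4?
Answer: -38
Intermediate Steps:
n = -34 (n = 4*(-11) + 10 = -44 + 10 = -34)
O = -4 (O = -38 + 34 = -4)
n + O = -34 - 4 = -38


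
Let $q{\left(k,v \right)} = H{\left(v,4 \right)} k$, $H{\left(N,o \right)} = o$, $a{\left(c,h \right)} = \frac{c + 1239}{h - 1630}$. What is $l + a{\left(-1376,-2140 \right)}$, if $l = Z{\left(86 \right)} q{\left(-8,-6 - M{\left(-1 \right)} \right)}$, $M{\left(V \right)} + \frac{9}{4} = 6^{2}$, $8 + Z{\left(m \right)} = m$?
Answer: $- \frac{9409783}{3770} \approx -2496.0$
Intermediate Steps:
$a{\left(c,h \right)} = \frac{1239 + c}{-1630 + h}$
$Z{\left(m \right)} = -8 + m$
$M{\left(V \right)} = \frac{135}{4}$ ($M{\left(V \right)} = - \frac{9}{4} + 6^{2} = - \frac{9}{4} + 36 = \frac{135}{4}$)
$q{\left(k,v \right)} = 4 k$
$l = -2496$ ($l = \left(-8 + 86\right) 4 \left(-8\right) = 78 \left(-32\right) = -2496$)
$l + a{\left(-1376,-2140 \right)} = -2496 + \frac{1239 - 1376}{-1630 - 2140} = -2496 + \frac{1}{-3770} \left(-137\right) = -2496 - - \frac{137}{3770} = -2496 + \frac{137}{3770} = - \frac{9409783}{3770}$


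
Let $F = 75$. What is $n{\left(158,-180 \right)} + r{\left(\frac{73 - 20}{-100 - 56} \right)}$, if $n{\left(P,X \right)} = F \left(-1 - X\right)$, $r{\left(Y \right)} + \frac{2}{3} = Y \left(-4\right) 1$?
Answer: $\frac{174534}{13} \approx 13426.0$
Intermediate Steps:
$r{\left(Y \right)} = - \frac{2}{3} - 4 Y$ ($r{\left(Y \right)} = - \frac{2}{3} + Y \left(-4\right) 1 = - \frac{2}{3} + - 4 Y 1 = - \frac{2}{3} - 4 Y$)
$n{\left(P,X \right)} = -75 - 75 X$ ($n{\left(P,X \right)} = 75 \left(-1 - X\right) = -75 - 75 X$)
$n{\left(158,-180 \right)} + r{\left(\frac{73 - 20}{-100 - 56} \right)} = \left(-75 - -13500\right) - \left(\frac{2}{3} + 4 \frac{73 - 20}{-100 - 56}\right) = \left(-75 + 13500\right) - \left(\frac{2}{3} + 4 \frac{53}{-156}\right) = 13425 - \left(\frac{2}{3} + 4 \cdot 53 \left(- \frac{1}{156}\right)\right) = 13425 - - \frac{9}{13} = 13425 + \left(- \frac{2}{3} + \frac{53}{39}\right) = 13425 + \frac{9}{13} = \frac{174534}{13}$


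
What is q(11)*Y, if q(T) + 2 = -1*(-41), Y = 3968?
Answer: 154752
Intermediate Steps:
q(T) = 39 (q(T) = -2 - 1*(-41) = -2 + 41 = 39)
q(11)*Y = 39*3968 = 154752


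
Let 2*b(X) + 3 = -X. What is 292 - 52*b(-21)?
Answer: -176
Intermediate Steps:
b(X) = -3/2 - X/2 (b(X) = -3/2 + (-X)/2 = -3/2 - X/2)
292 - 52*b(-21) = 292 - 52*(-3/2 - ½*(-21)) = 292 - 52*(-3/2 + 21/2) = 292 - 52*9 = 292 - 468 = -176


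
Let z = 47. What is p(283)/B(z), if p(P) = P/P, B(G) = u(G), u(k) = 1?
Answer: 1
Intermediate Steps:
B(G) = 1
p(P) = 1
p(283)/B(z) = 1/1 = 1*1 = 1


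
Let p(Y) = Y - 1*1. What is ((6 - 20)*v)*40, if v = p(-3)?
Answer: 2240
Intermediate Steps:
p(Y) = -1 + Y (p(Y) = Y - 1 = -1 + Y)
v = -4 (v = -1 - 3 = -4)
((6 - 20)*v)*40 = ((6 - 20)*(-4))*40 = -14*(-4)*40 = 56*40 = 2240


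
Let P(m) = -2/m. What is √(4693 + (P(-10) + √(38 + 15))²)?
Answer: √(118651 + 10*√53)/5 ≈ 68.913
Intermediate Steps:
√(4693 + (P(-10) + √(38 + 15))²) = √(4693 + (-2/(-10) + √(38 + 15))²) = √(4693 + (-2*(-⅒) + √53)²) = √(4693 + (⅕ + √53)²)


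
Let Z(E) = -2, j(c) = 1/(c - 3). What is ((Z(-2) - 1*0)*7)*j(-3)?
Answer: 7/3 ≈ 2.3333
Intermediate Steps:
j(c) = 1/(-3 + c)
((Z(-2) - 1*0)*7)*j(-3) = ((-2 - 1*0)*7)/(-3 - 3) = ((-2 + 0)*7)/(-6) = -2*7*(-⅙) = -14*(-⅙) = 7/3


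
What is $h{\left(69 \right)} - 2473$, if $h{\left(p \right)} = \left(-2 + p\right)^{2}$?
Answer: $2016$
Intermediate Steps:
$h{\left(69 \right)} - 2473 = \left(-2 + 69\right)^{2} - 2473 = 67^{2} - 2473 = 4489 - 2473 = 2016$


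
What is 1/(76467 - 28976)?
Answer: 1/47491 ≈ 2.1057e-5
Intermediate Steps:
1/(76467 - 28976) = 1/47491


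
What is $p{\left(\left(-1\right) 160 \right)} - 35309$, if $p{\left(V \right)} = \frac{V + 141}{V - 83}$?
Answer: $- \frac{8580068}{243} \approx -35309.0$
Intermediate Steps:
$p{\left(V \right)} = \frac{141 + V}{-83 + V}$
$p{\left(\left(-1\right) 160 \right)} - 35309 = \frac{141 - 160}{-83 - 160} - 35309 = \frac{1}{-243} \left(-19\right) - 35309 = \left(- \frac{1}{243}\right) \left(-19\right) - 35309 = \frac{19}{243} - 35309 = - \frac{8580068}{243}$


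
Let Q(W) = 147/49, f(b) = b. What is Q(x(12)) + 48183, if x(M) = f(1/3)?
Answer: 48186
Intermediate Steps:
x(M) = ⅓ (x(M) = 1/3 = ⅓)
Q(W) = 3 (Q(W) = 147*(1/49) = 3)
Q(x(12)) + 48183 = 3 + 48183 = 48186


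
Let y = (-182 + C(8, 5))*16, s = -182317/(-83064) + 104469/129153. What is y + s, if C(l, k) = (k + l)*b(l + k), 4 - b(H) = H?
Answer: -17096786388137/3575988264 ≈ -4781.0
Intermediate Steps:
b(H) = 4 - H
C(l, k) = (k + l)*(4 - k - l) (C(l, k) = (k + l)*(4 - (l + k)) = (k + l)*(4 - (k + l)) = (k + l)*(4 + (-k - l)) = (k + l)*(4 - k - l))
s = 10741466839/3575988264 (s = -182317*(-1/83064) + 104469*(1/129153) = 182317/83064 + 34823/43051 = 10741466839/3575988264 ≈ 3.0038)
y = -4784 (y = (-182 - (5 + 8)*(-4 + 5 + 8))*16 = (-182 - 1*13*9)*16 = (-182 - 117)*16 = -299*16 = -4784)
y + s = -4784 + 10741466839/3575988264 = -17096786388137/3575988264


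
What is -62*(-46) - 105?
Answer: 2747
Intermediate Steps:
-62*(-46) - 105 = 2852 - 105 = 2747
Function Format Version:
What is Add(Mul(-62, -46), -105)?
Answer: 2747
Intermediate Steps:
Add(Mul(-62, -46), -105) = Add(2852, -105) = 2747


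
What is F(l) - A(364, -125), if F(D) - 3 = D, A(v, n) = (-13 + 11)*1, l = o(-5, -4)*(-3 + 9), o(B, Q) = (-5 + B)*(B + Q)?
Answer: 545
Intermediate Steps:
l = 540 (l = ((-5)² - 5*(-5) - 5*(-4) - 5*(-4))*(-3 + 9) = (25 + 25 + 20 + 20)*6 = 90*6 = 540)
A(v, n) = -2 (A(v, n) = -2*1 = -2)
F(D) = 3 + D
F(l) - A(364, -125) = (3 + 540) - 1*(-2) = 543 + 2 = 545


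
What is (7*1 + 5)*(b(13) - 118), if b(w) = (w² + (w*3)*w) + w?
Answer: 6852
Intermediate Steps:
b(w) = w + 4*w² (b(w) = (w² + (3*w)*w) + w = (w² + 3*w²) + w = 4*w² + w = w + 4*w²)
(7*1 + 5)*(b(13) - 118) = (7*1 + 5)*(13*(1 + 4*13) - 118) = (7 + 5)*(13*(1 + 52) - 118) = 12*(13*53 - 118) = 12*(689 - 118) = 12*571 = 6852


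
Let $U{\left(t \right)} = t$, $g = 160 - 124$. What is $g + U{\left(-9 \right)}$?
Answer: $27$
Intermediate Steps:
$g = 36$
$g + U{\left(-9 \right)} = 36 - 9 = 27$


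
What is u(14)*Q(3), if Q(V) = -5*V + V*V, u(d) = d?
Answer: -84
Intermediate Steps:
Q(V) = V² - 5*V (Q(V) = -5*V + V² = V² - 5*V)
u(14)*Q(3) = 14*(3*(-5 + 3)) = 14*(3*(-2)) = 14*(-6) = -84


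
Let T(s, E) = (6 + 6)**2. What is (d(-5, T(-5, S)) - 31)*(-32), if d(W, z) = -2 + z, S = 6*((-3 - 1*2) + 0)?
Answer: -3552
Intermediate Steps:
S = -30 (S = 6*((-3 - 2) + 0) = 6*(-5 + 0) = 6*(-5) = -30)
T(s, E) = 144 (T(s, E) = 12**2 = 144)
(d(-5, T(-5, S)) - 31)*(-32) = ((-2 + 144) - 31)*(-32) = (142 - 31)*(-32) = 111*(-32) = -3552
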